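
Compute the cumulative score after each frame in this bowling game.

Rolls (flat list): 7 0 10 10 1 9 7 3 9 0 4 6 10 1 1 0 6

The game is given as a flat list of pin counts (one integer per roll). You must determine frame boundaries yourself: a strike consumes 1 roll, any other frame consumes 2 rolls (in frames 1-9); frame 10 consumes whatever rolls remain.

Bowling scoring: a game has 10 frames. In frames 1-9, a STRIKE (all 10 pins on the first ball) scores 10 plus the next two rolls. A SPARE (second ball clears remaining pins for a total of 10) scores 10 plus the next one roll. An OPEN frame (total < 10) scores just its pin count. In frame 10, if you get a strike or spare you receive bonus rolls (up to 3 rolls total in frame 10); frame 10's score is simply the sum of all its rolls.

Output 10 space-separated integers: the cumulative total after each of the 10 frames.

Answer: 7 28 48 65 84 93 113 125 127 133

Derivation:
Frame 1: OPEN (7+0=7). Cumulative: 7
Frame 2: STRIKE. 10 + next two rolls (10+1) = 21. Cumulative: 28
Frame 3: STRIKE. 10 + next two rolls (1+9) = 20. Cumulative: 48
Frame 4: SPARE (1+9=10). 10 + next roll (7) = 17. Cumulative: 65
Frame 5: SPARE (7+3=10). 10 + next roll (9) = 19. Cumulative: 84
Frame 6: OPEN (9+0=9). Cumulative: 93
Frame 7: SPARE (4+6=10). 10 + next roll (10) = 20. Cumulative: 113
Frame 8: STRIKE. 10 + next two rolls (1+1) = 12. Cumulative: 125
Frame 9: OPEN (1+1=2). Cumulative: 127
Frame 10: OPEN. Sum of all frame-10 rolls (0+6) = 6. Cumulative: 133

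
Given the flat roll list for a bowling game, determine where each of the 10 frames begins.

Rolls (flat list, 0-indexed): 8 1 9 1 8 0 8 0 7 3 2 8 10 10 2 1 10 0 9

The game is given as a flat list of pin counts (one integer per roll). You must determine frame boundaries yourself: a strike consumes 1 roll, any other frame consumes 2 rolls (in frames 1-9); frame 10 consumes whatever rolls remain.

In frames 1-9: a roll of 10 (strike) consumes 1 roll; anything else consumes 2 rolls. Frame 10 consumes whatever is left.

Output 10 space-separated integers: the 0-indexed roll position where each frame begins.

Answer: 0 2 4 6 8 10 12 13 14 16

Derivation:
Frame 1 starts at roll index 0: rolls=8,1 (sum=9), consumes 2 rolls
Frame 2 starts at roll index 2: rolls=9,1 (sum=10), consumes 2 rolls
Frame 3 starts at roll index 4: rolls=8,0 (sum=8), consumes 2 rolls
Frame 4 starts at roll index 6: rolls=8,0 (sum=8), consumes 2 rolls
Frame 5 starts at roll index 8: rolls=7,3 (sum=10), consumes 2 rolls
Frame 6 starts at roll index 10: rolls=2,8 (sum=10), consumes 2 rolls
Frame 7 starts at roll index 12: roll=10 (strike), consumes 1 roll
Frame 8 starts at roll index 13: roll=10 (strike), consumes 1 roll
Frame 9 starts at roll index 14: rolls=2,1 (sum=3), consumes 2 rolls
Frame 10 starts at roll index 16: 3 remaining rolls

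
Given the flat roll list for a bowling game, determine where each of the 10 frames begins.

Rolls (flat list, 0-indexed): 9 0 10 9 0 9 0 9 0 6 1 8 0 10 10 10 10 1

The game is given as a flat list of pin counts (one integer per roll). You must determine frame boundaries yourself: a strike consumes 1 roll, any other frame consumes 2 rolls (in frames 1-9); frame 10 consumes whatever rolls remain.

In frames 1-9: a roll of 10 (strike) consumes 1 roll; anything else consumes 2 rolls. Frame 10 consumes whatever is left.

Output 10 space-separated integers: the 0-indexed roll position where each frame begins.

Frame 1 starts at roll index 0: rolls=9,0 (sum=9), consumes 2 rolls
Frame 2 starts at roll index 2: roll=10 (strike), consumes 1 roll
Frame 3 starts at roll index 3: rolls=9,0 (sum=9), consumes 2 rolls
Frame 4 starts at roll index 5: rolls=9,0 (sum=9), consumes 2 rolls
Frame 5 starts at roll index 7: rolls=9,0 (sum=9), consumes 2 rolls
Frame 6 starts at roll index 9: rolls=6,1 (sum=7), consumes 2 rolls
Frame 7 starts at roll index 11: rolls=8,0 (sum=8), consumes 2 rolls
Frame 8 starts at roll index 13: roll=10 (strike), consumes 1 roll
Frame 9 starts at roll index 14: roll=10 (strike), consumes 1 roll
Frame 10 starts at roll index 15: 3 remaining rolls

Answer: 0 2 3 5 7 9 11 13 14 15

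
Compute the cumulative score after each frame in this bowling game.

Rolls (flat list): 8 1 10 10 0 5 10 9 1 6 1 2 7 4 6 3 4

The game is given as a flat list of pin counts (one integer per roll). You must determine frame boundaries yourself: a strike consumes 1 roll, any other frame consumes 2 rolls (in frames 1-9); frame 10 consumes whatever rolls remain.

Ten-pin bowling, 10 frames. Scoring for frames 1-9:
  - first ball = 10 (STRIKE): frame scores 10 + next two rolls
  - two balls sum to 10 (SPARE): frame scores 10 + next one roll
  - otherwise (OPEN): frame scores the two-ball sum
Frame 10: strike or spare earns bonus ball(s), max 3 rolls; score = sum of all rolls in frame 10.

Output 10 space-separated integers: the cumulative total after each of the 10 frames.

Frame 1: OPEN (8+1=9). Cumulative: 9
Frame 2: STRIKE. 10 + next two rolls (10+0) = 20. Cumulative: 29
Frame 3: STRIKE. 10 + next two rolls (0+5) = 15. Cumulative: 44
Frame 4: OPEN (0+5=5). Cumulative: 49
Frame 5: STRIKE. 10 + next two rolls (9+1) = 20. Cumulative: 69
Frame 6: SPARE (9+1=10). 10 + next roll (6) = 16. Cumulative: 85
Frame 7: OPEN (6+1=7). Cumulative: 92
Frame 8: OPEN (2+7=9). Cumulative: 101
Frame 9: SPARE (4+6=10). 10 + next roll (3) = 13. Cumulative: 114
Frame 10: OPEN. Sum of all frame-10 rolls (3+4) = 7. Cumulative: 121

Answer: 9 29 44 49 69 85 92 101 114 121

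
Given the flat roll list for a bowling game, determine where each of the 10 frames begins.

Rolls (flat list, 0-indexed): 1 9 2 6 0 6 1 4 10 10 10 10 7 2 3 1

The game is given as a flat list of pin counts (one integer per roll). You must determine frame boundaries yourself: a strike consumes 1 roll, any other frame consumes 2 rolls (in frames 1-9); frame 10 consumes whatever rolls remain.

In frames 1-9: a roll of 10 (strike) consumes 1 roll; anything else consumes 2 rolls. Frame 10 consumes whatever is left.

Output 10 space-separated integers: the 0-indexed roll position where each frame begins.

Frame 1 starts at roll index 0: rolls=1,9 (sum=10), consumes 2 rolls
Frame 2 starts at roll index 2: rolls=2,6 (sum=8), consumes 2 rolls
Frame 3 starts at roll index 4: rolls=0,6 (sum=6), consumes 2 rolls
Frame 4 starts at roll index 6: rolls=1,4 (sum=5), consumes 2 rolls
Frame 5 starts at roll index 8: roll=10 (strike), consumes 1 roll
Frame 6 starts at roll index 9: roll=10 (strike), consumes 1 roll
Frame 7 starts at roll index 10: roll=10 (strike), consumes 1 roll
Frame 8 starts at roll index 11: roll=10 (strike), consumes 1 roll
Frame 9 starts at roll index 12: rolls=7,2 (sum=9), consumes 2 rolls
Frame 10 starts at roll index 14: 2 remaining rolls

Answer: 0 2 4 6 8 9 10 11 12 14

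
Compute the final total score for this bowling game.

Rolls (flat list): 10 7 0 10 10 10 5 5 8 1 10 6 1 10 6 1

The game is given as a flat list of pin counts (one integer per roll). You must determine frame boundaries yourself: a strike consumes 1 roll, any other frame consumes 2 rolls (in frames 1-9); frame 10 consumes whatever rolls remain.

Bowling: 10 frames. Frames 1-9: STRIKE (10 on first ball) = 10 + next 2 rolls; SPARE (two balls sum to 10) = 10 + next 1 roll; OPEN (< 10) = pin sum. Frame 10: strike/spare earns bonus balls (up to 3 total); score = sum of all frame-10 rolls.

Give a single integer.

Answer: 167

Derivation:
Frame 1: STRIKE. 10 + next two rolls (7+0) = 17. Cumulative: 17
Frame 2: OPEN (7+0=7). Cumulative: 24
Frame 3: STRIKE. 10 + next two rolls (10+10) = 30. Cumulative: 54
Frame 4: STRIKE. 10 + next two rolls (10+5) = 25. Cumulative: 79
Frame 5: STRIKE. 10 + next two rolls (5+5) = 20. Cumulative: 99
Frame 6: SPARE (5+5=10). 10 + next roll (8) = 18. Cumulative: 117
Frame 7: OPEN (8+1=9). Cumulative: 126
Frame 8: STRIKE. 10 + next two rolls (6+1) = 17. Cumulative: 143
Frame 9: OPEN (6+1=7). Cumulative: 150
Frame 10: STRIKE. Sum of all frame-10 rolls (10+6+1) = 17. Cumulative: 167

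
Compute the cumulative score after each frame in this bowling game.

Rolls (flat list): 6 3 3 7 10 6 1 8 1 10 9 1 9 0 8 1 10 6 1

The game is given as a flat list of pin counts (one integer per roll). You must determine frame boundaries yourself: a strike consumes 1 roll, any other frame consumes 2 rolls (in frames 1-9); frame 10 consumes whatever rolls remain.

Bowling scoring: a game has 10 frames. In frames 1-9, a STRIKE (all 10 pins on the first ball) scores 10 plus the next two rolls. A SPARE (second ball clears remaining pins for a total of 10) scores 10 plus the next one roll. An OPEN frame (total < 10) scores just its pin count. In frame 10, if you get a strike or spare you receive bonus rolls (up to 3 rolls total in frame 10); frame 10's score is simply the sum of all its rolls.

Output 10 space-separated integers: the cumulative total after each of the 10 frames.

Frame 1: OPEN (6+3=9). Cumulative: 9
Frame 2: SPARE (3+7=10). 10 + next roll (10) = 20. Cumulative: 29
Frame 3: STRIKE. 10 + next two rolls (6+1) = 17. Cumulative: 46
Frame 4: OPEN (6+1=7). Cumulative: 53
Frame 5: OPEN (8+1=9). Cumulative: 62
Frame 6: STRIKE. 10 + next two rolls (9+1) = 20. Cumulative: 82
Frame 7: SPARE (9+1=10). 10 + next roll (9) = 19. Cumulative: 101
Frame 8: OPEN (9+0=9). Cumulative: 110
Frame 9: OPEN (8+1=9). Cumulative: 119
Frame 10: STRIKE. Sum of all frame-10 rolls (10+6+1) = 17. Cumulative: 136

Answer: 9 29 46 53 62 82 101 110 119 136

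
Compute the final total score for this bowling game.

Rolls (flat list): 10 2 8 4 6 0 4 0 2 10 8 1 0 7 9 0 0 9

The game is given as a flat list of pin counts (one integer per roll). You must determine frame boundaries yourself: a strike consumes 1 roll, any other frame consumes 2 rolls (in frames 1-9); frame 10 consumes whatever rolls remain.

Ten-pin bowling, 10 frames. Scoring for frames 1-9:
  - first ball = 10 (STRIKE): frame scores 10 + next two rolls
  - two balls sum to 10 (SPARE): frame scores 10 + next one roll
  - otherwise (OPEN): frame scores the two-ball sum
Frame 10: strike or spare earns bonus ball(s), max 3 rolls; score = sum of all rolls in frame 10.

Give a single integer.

Frame 1: STRIKE. 10 + next two rolls (2+8) = 20. Cumulative: 20
Frame 2: SPARE (2+8=10). 10 + next roll (4) = 14. Cumulative: 34
Frame 3: SPARE (4+6=10). 10 + next roll (0) = 10. Cumulative: 44
Frame 4: OPEN (0+4=4). Cumulative: 48
Frame 5: OPEN (0+2=2). Cumulative: 50
Frame 6: STRIKE. 10 + next two rolls (8+1) = 19. Cumulative: 69
Frame 7: OPEN (8+1=9). Cumulative: 78
Frame 8: OPEN (0+7=7). Cumulative: 85
Frame 9: OPEN (9+0=9). Cumulative: 94
Frame 10: OPEN. Sum of all frame-10 rolls (0+9) = 9. Cumulative: 103

Answer: 103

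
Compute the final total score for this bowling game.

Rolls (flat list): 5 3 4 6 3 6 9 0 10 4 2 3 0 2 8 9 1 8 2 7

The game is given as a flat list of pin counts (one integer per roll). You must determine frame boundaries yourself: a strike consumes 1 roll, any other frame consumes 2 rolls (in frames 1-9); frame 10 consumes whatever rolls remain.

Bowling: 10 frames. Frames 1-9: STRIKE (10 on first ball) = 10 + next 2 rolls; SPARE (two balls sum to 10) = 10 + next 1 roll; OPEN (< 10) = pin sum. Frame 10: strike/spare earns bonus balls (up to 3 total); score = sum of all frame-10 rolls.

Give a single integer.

Answer: 118

Derivation:
Frame 1: OPEN (5+3=8). Cumulative: 8
Frame 2: SPARE (4+6=10). 10 + next roll (3) = 13. Cumulative: 21
Frame 3: OPEN (3+6=9). Cumulative: 30
Frame 4: OPEN (9+0=9). Cumulative: 39
Frame 5: STRIKE. 10 + next two rolls (4+2) = 16. Cumulative: 55
Frame 6: OPEN (4+2=6). Cumulative: 61
Frame 7: OPEN (3+0=3). Cumulative: 64
Frame 8: SPARE (2+8=10). 10 + next roll (9) = 19. Cumulative: 83
Frame 9: SPARE (9+1=10). 10 + next roll (8) = 18. Cumulative: 101
Frame 10: SPARE. Sum of all frame-10 rolls (8+2+7) = 17. Cumulative: 118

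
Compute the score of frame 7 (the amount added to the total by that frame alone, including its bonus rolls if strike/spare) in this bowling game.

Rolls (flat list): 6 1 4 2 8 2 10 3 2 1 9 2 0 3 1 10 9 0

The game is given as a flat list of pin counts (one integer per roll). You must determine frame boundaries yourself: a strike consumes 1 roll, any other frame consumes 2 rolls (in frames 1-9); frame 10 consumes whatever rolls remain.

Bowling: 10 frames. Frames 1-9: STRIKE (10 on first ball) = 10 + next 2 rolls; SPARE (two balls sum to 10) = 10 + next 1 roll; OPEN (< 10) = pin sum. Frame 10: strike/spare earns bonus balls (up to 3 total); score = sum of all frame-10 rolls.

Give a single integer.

Frame 1: OPEN (6+1=7). Cumulative: 7
Frame 2: OPEN (4+2=6). Cumulative: 13
Frame 3: SPARE (8+2=10). 10 + next roll (10) = 20. Cumulative: 33
Frame 4: STRIKE. 10 + next two rolls (3+2) = 15. Cumulative: 48
Frame 5: OPEN (3+2=5). Cumulative: 53
Frame 6: SPARE (1+9=10). 10 + next roll (2) = 12. Cumulative: 65
Frame 7: OPEN (2+0=2). Cumulative: 67
Frame 8: OPEN (3+1=4). Cumulative: 71
Frame 9: STRIKE. 10 + next two rolls (9+0) = 19. Cumulative: 90

Answer: 2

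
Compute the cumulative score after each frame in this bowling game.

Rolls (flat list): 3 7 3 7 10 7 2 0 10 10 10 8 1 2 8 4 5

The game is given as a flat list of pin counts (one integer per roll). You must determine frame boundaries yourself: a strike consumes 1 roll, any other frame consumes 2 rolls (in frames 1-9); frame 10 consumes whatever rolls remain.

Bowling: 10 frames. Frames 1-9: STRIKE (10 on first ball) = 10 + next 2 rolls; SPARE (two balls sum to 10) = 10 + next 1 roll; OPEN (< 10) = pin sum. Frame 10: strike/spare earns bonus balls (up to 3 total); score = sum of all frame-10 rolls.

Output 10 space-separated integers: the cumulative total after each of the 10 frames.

Frame 1: SPARE (3+7=10). 10 + next roll (3) = 13. Cumulative: 13
Frame 2: SPARE (3+7=10). 10 + next roll (10) = 20. Cumulative: 33
Frame 3: STRIKE. 10 + next two rolls (7+2) = 19. Cumulative: 52
Frame 4: OPEN (7+2=9). Cumulative: 61
Frame 5: SPARE (0+10=10). 10 + next roll (10) = 20. Cumulative: 81
Frame 6: STRIKE. 10 + next two rolls (10+8) = 28. Cumulative: 109
Frame 7: STRIKE. 10 + next two rolls (8+1) = 19. Cumulative: 128
Frame 8: OPEN (8+1=9). Cumulative: 137
Frame 9: SPARE (2+8=10). 10 + next roll (4) = 14. Cumulative: 151
Frame 10: OPEN. Sum of all frame-10 rolls (4+5) = 9. Cumulative: 160

Answer: 13 33 52 61 81 109 128 137 151 160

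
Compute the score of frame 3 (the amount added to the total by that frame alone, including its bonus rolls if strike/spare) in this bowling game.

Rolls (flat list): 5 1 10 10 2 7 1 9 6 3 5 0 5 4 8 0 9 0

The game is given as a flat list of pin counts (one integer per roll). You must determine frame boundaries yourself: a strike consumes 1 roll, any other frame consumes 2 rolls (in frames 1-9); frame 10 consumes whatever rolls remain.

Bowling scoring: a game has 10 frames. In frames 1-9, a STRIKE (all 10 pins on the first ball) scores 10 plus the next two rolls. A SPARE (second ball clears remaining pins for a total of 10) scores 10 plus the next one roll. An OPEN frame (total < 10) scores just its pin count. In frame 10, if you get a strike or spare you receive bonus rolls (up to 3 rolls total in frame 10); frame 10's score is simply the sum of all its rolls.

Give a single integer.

Frame 1: OPEN (5+1=6). Cumulative: 6
Frame 2: STRIKE. 10 + next two rolls (10+2) = 22. Cumulative: 28
Frame 3: STRIKE. 10 + next two rolls (2+7) = 19. Cumulative: 47
Frame 4: OPEN (2+7=9). Cumulative: 56
Frame 5: SPARE (1+9=10). 10 + next roll (6) = 16. Cumulative: 72

Answer: 19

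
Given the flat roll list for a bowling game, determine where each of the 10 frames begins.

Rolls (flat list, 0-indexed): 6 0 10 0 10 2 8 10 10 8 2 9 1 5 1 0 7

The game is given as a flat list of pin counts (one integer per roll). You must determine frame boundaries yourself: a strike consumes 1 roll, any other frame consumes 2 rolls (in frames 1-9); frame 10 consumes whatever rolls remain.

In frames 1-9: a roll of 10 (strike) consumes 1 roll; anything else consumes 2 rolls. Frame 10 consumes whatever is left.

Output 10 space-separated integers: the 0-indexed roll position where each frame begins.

Frame 1 starts at roll index 0: rolls=6,0 (sum=6), consumes 2 rolls
Frame 2 starts at roll index 2: roll=10 (strike), consumes 1 roll
Frame 3 starts at roll index 3: rolls=0,10 (sum=10), consumes 2 rolls
Frame 4 starts at roll index 5: rolls=2,8 (sum=10), consumes 2 rolls
Frame 5 starts at roll index 7: roll=10 (strike), consumes 1 roll
Frame 6 starts at roll index 8: roll=10 (strike), consumes 1 roll
Frame 7 starts at roll index 9: rolls=8,2 (sum=10), consumes 2 rolls
Frame 8 starts at roll index 11: rolls=9,1 (sum=10), consumes 2 rolls
Frame 9 starts at roll index 13: rolls=5,1 (sum=6), consumes 2 rolls
Frame 10 starts at roll index 15: 2 remaining rolls

Answer: 0 2 3 5 7 8 9 11 13 15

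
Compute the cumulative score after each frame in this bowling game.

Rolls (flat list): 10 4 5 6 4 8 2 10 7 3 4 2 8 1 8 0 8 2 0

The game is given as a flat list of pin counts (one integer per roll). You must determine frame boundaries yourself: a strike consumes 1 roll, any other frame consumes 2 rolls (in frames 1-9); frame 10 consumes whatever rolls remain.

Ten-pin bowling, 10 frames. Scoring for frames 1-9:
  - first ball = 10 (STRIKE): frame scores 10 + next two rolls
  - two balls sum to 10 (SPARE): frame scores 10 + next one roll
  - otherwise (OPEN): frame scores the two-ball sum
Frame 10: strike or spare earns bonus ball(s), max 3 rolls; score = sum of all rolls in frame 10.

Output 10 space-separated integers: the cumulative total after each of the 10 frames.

Frame 1: STRIKE. 10 + next two rolls (4+5) = 19. Cumulative: 19
Frame 2: OPEN (4+5=9). Cumulative: 28
Frame 3: SPARE (6+4=10). 10 + next roll (8) = 18. Cumulative: 46
Frame 4: SPARE (8+2=10). 10 + next roll (10) = 20. Cumulative: 66
Frame 5: STRIKE. 10 + next two rolls (7+3) = 20. Cumulative: 86
Frame 6: SPARE (7+3=10). 10 + next roll (4) = 14. Cumulative: 100
Frame 7: OPEN (4+2=6). Cumulative: 106
Frame 8: OPEN (8+1=9). Cumulative: 115
Frame 9: OPEN (8+0=8). Cumulative: 123
Frame 10: SPARE. Sum of all frame-10 rolls (8+2+0) = 10. Cumulative: 133

Answer: 19 28 46 66 86 100 106 115 123 133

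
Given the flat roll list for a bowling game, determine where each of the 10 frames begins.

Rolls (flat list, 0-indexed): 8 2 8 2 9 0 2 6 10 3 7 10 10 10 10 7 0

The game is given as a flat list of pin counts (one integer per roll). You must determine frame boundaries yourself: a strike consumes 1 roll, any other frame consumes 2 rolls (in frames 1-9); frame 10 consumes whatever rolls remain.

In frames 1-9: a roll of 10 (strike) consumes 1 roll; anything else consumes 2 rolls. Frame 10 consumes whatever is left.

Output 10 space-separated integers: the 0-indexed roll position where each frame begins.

Frame 1 starts at roll index 0: rolls=8,2 (sum=10), consumes 2 rolls
Frame 2 starts at roll index 2: rolls=8,2 (sum=10), consumes 2 rolls
Frame 3 starts at roll index 4: rolls=9,0 (sum=9), consumes 2 rolls
Frame 4 starts at roll index 6: rolls=2,6 (sum=8), consumes 2 rolls
Frame 5 starts at roll index 8: roll=10 (strike), consumes 1 roll
Frame 6 starts at roll index 9: rolls=3,7 (sum=10), consumes 2 rolls
Frame 7 starts at roll index 11: roll=10 (strike), consumes 1 roll
Frame 8 starts at roll index 12: roll=10 (strike), consumes 1 roll
Frame 9 starts at roll index 13: roll=10 (strike), consumes 1 roll
Frame 10 starts at roll index 14: 3 remaining rolls

Answer: 0 2 4 6 8 9 11 12 13 14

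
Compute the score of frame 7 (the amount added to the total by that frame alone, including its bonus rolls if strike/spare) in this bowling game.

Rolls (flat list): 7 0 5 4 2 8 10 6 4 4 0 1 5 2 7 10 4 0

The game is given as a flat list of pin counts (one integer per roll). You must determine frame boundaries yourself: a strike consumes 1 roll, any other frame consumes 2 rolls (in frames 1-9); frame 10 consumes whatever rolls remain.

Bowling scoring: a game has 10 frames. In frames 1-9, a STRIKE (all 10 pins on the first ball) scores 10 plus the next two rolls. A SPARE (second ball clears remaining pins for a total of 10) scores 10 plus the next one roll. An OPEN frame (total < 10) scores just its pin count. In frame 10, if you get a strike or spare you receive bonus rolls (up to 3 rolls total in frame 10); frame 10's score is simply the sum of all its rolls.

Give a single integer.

Frame 1: OPEN (7+0=7). Cumulative: 7
Frame 2: OPEN (5+4=9). Cumulative: 16
Frame 3: SPARE (2+8=10). 10 + next roll (10) = 20. Cumulative: 36
Frame 4: STRIKE. 10 + next two rolls (6+4) = 20. Cumulative: 56
Frame 5: SPARE (6+4=10). 10 + next roll (4) = 14. Cumulative: 70
Frame 6: OPEN (4+0=4). Cumulative: 74
Frame 7: OPEN (1+5=6). Cumulative: 80
Frame 8: OPEN (2+7=9). Cumulative: 89
Frame 9: STRIKE. 10 + next two rolls (4+0) = 14. Cumulative: 103

Answer: 6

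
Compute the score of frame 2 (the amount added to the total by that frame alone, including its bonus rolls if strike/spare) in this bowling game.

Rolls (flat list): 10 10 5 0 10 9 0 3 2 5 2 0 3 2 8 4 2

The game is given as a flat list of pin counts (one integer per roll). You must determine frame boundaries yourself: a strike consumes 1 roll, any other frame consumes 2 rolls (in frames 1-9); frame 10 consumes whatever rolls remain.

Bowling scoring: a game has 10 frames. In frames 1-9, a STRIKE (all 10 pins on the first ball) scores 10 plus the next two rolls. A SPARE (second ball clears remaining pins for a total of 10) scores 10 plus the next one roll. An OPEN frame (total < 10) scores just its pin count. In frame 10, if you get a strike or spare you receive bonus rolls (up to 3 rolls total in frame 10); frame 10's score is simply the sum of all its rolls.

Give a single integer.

Frame 1: STRIKE. 10 + next two rolls (10+5) = 25. Cumulative: 25
Frame 2: STRIKE. 10 + next two rolls (5+0) = 15. Cumulative: 40
Frame 3: OPEN (5+0=5). Cumulative: 45
Frame 4: STRIKE. 10 + next two rolls (9+0) = 19. Cumulative: 64

Answer: 15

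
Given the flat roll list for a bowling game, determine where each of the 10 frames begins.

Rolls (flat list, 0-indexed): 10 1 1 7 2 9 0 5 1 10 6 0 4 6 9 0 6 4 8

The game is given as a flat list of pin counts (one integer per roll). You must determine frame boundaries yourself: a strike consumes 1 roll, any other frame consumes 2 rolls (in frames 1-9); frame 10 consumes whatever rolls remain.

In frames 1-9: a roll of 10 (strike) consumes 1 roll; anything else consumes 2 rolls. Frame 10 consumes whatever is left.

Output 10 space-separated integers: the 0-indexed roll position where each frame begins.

Answer: 0 1 3 5 7 9 10 12 14 16

Derivation:
Frame 1 starts at roll index 0: roll=10 (strike), consumes 1 roll
Frame 2 starts at roll index 1: rolls=1,1 (sum=2), consumes 2 rolls
Frame 3 starts at roll index 3: rolls=7,2 (sum=9), consumes 2 rolls
Frame 4 starts at roll index 5: rolls=9,0 (sum=9), consumes 2 rolls
Frame 5 starts at roll index 7: rolls=5,1 (sum=6), consumes 2 rolls
Frame 6 starts at roll index 9: roll=10 (strike), consumes 1 roll
Frame 7 starts at roll index 10: rolls=6,0 (sum=6), consumes 2 rolls
Frame 8 starts at roll index 12: rolls=4,6 (sum=10), consumes 2 rolls
Frame 9 starts at roll index 14: rolls=9,0 (sum=9), consumes 2 rolls
Frame 10 starts at roll index 16: 3 remaining rolls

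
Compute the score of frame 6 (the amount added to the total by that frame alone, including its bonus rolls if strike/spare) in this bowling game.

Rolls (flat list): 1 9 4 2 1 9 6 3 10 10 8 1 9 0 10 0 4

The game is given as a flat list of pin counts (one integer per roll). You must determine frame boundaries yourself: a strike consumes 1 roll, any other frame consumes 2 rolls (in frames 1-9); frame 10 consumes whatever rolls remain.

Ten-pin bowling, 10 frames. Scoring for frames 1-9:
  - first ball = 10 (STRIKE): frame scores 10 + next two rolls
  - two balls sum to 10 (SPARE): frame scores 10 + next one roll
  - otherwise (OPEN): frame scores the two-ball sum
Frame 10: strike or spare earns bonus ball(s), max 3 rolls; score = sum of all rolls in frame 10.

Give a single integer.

Frame 1: SPARE (1+9=10). 10 + next roll (4) = 14. Cumulative: 14
Frame 2: OPEN (4+2=6). Cumulative: 20
Frame 3: SPARE (1+9=10). 10 + next roll (6) = 16. Cumulative: 36
Frame 4: OPEN (6+3=9). Cumulative: 45
Frame 5: STRIKE. 10 + next two rolls (10+8) = 28. Cumulative: 73
Frame 6: STRIKE. 10 + next two rolls (8+1) = 19. Cumulative: 92
Frame 7: OPEN (8+1=9). Cumulative: 101
Frame 8: OPEN (9+0=9). Cumulative: 110

Answer: 19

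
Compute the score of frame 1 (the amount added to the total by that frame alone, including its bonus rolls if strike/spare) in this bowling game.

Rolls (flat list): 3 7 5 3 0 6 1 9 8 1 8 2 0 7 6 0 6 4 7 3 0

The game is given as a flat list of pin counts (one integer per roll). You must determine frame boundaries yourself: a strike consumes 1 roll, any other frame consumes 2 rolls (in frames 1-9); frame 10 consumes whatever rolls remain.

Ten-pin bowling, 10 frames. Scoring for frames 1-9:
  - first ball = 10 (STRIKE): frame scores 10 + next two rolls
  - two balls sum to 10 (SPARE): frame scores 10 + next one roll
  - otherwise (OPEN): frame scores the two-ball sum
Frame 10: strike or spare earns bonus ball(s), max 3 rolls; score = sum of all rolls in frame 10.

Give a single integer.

Answer: 15

Derivation:
Frame 1: SPARE (3+7=10). 10 + next roll (5) = 15. Cumulative: 15
Frame 2: OPEN (5+3=8). Cumulative: 23
Frame 3: OPEN (0+6=6). Cumulative: 29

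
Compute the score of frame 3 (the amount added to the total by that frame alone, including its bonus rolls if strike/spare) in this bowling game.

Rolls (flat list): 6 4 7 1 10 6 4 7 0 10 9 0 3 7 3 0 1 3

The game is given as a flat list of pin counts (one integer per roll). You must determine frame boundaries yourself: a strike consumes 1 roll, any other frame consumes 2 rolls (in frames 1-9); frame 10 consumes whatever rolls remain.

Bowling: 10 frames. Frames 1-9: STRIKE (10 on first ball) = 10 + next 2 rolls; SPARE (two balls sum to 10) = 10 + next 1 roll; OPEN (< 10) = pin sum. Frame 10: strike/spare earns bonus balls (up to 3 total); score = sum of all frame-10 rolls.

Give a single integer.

Answer: 20

Derivation:
Frame 1: SPARE (6+4=10). 10 + next roll (7) = 17. Cumulative: 17
Frame 2: OPEN (7+1=8). Cumulative: 25
Frame 3: STRIKE. 10 + next two rolls (6+4) = 20. Cumulative: 45
Frame 4: SPARE (6+4=10). 10 + next roll (7) = 17. Cumulative: 62
Frame 5: OPEN (7+0=7). Cumulative: 69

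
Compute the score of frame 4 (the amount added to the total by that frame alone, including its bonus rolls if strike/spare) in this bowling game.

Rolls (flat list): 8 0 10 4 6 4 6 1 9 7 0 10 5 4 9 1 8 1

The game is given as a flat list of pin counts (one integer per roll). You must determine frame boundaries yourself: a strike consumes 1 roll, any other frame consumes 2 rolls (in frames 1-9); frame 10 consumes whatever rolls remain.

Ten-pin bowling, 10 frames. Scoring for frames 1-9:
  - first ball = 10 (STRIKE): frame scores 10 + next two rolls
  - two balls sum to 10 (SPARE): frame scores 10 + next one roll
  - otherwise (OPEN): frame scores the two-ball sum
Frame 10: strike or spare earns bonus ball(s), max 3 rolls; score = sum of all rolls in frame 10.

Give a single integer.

Answer: 11

Derivation:
Frame 1: OPEN (8+0=8). Cumulative: 8
Frame 2: STRIKE. 10 + next two rolls (4+6) = 20. Cumulative: 28
Frame 3: SPARE (4+6=10). 10 + next roll (4) = 14. Cumulative: 42
Frame 4: SPARE (4+6=10). 10 + next roll (1) = 11. Cumulative: 53
Frame 5: SPARE (1+9=10). 10 + next roll (7) = 17. Cumulative: 70
Frame 6: OPEN (7+0=7). Cumulative: 77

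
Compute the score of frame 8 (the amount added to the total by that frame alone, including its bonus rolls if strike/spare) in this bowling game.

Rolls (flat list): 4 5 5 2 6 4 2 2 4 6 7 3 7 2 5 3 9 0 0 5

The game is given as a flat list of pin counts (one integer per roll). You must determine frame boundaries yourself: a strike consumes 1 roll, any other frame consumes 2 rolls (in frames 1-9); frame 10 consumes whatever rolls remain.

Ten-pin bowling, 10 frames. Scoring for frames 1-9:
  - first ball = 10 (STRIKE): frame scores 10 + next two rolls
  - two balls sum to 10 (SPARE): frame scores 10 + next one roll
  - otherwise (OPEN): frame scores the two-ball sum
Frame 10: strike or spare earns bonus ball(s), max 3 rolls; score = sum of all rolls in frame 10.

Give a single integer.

Answer: 8

Derivation:
Frame 1: OPEN (4+5=9). Cumulative: 9
Frame 2: OPEN (5+2=7). Cumulative: 16
Frame 3: SPARE (6+4=10). 10 + next roll (2) = 12. Cumulative: 28
Frame 4: OPEN (2+2=4). Cumulative: 32
Frame 5: SPARE (4+6=10). 10 + next roll (7) = 17. Cumulative: 49
Frame 6: SPARE (7+3=10). 10 + next roll (7) = 17. Cumulative: 66
Frame 7: OPEN (7+2=9). Cumulative: 75
Frame 8: OPEN (5+3=8). Cumulative: 83
Frame 9: OPEN (9+0=9). Cumulative: 92
Frame 10: OPEN. Sum of all frame-10 rolls (0+5) = 5. Cumulative: 97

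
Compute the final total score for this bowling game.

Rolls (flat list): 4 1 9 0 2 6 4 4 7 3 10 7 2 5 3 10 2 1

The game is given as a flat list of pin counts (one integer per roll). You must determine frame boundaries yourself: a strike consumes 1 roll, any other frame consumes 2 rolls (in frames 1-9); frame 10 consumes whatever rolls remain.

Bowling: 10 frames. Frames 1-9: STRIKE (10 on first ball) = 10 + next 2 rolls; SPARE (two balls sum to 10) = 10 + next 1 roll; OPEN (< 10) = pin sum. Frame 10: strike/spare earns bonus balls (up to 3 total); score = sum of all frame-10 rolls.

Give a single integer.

Answer: 102

Derivation:
Frame 1: OPEN (4+1=5). Cumulative: 5
Frame 2: OPEN (9+0=9). Cumulative: 14
Frame 3: OPEN (2+6=8). Cumulative: 22
Frame 4: OPEN (4+4=8). Cumulative: 30
Frame 5: SPARE (7+3=10). 10 + next roll (10) = 20. Cumulative: 50
Frame 6: STRIKE. 10 + next two rolls (7+2) = 19. Cumulative: 69
Frame 7: OPEN (7+2=9). Cumulative: 78
Frame 8: OPEN (5+3=8). Cumulative: 86
Frame 9: STRIKE. 10 + next two rolls (2+1) = 13. Cumulative: 99
Frame 10: OPEN. Sum of all frame-10 rolls (2+1) = 3. Cumulative: 102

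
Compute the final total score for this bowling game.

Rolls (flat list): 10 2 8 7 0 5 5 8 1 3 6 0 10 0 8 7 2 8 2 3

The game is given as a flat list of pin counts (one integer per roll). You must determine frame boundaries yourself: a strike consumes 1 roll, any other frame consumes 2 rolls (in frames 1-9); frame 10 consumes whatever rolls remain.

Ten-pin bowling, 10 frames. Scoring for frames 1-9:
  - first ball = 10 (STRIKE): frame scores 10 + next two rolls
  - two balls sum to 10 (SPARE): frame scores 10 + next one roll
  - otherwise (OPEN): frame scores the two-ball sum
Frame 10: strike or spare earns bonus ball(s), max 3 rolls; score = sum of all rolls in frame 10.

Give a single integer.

Frame 1: STRIKE. 10 + next two rolls (2+8) = 20. Cumulative: 20
Frame 2: SPARE (2+8=10). 10 + next roll (7) = 17. Cumulative: 37
Frame 3: OPEN (7+0=7). Cumulative: 44
Frame 4: SPARE (5+5=10). 10 + next roll (8) = 18. Cumulative: 62
Frame 5: OPEN (8+1=9). Cumulative: 71
Frame 6: OPEN (3+6=9). Cumulative: 80
Frame 7: SPARE (0+10=10). 10 + next roll (0) = 10. Cumulative: 90
Frame 8: OPEN (0+8=8). Cumulative: 98
Frame 9: OPEN (7+2=9). Cumulative: 107
Frame 10: SPARE. Sum of all frame-10 rolls (8+2+3) = 13. Cumulative: 120

Answer: 120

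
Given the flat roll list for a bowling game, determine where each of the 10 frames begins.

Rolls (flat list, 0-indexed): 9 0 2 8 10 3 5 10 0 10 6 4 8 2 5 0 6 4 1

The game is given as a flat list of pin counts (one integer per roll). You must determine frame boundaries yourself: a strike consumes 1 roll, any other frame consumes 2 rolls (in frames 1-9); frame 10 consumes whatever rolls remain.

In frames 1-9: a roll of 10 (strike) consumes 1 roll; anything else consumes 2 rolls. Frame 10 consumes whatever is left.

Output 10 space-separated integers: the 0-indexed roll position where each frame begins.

Answer: 0 2 4 5 7 8 10 12 14 16

Derivation:
Frame 1 starts at roll index 0: rolls=9,0 (sum=9), consumes 2 rolls
Frame 2 starts at roll index 2: rolls=2,8 (sum=10), consumes 2 rolls
Frame 3 starts at roll index 4: roll=10 (strike), consumes 1 roll
Frame 4 starts at roll index 5: rolls=3,5 (sum=8), consumes 2 rolls
Frame 5 starts at roll index 7: roll=10 (strike), consumes 1 roll
Frame 6 starts at roll index 8: rolls=0,10 (sum=10), consumes 2 rolls
Frame 7 starts at roll index 10: rolls=6,4 (sum=10), consumes 2 rolls
Frame 8 starts at roll index 12: rolls=8,2 (sum=10), consumes 2 rolls
Frame 9 starts at roll index 14: rolls=5,0 (sum=5), consumes 2 rolls
Frame 10 starts at roll index 16: 3 remaining rolls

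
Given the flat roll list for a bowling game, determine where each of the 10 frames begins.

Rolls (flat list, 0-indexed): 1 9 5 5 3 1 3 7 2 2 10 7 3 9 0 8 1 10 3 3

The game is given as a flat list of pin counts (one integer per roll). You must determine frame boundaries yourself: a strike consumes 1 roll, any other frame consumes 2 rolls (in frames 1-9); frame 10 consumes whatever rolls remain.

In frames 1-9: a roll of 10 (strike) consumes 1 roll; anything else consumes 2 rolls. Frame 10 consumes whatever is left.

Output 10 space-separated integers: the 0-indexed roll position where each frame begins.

Frame 1 starts at roll index 0: rolls=1,9 (sum=10), consumes 2 rolls
Frame 2 starts at roll index 2: rolls=5,5 (sum=10), consumes 2 rolls
Frame 3 starts at roll index 4: rolls=3,1 (sum=4), consumes 2 rolls
Frame 4 starts at roll index 6: rolls=3,7 (sum=10), consumes 2 rolls
Frame 5 starts at roll index 8: rolls=2,2 (sum=4), consumes 2 rolls
Frame 6 starts at roll index 10: roll=10 (strike), consumes 1 roll
Frame 7 starts at roll index 11: rolls=7,3 (sum=10), consumes 2 rolls
Frame 8 starts at roll index 13: rolls=9,0 (sum=9), consumes 2 rolls
Frame 9 starts at roll index 15: rolls=8,1 (sum=9), consumes 2 rolls
Frame 10 starts at roll index 17: 3 remaining rolls

Answer: 0 2 4 6 8 10 11 13 15 17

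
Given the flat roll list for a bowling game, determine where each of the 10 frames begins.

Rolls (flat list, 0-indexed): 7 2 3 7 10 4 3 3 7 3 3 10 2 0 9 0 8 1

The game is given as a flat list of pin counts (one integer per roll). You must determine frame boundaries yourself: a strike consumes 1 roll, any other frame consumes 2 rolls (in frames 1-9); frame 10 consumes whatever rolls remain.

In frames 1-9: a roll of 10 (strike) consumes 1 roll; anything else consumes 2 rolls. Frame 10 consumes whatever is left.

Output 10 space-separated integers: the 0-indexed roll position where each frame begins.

Answer: 0 2 4 5 7 9 11 12 14 16

Derivation:
Frame 1 starts at roll index 0: rolls=7,2 (sum=9), consumes 2 rolls
Frame 2 starts at roll index 2: rolls=3,7 (sum=10), consumes 2 rolls
Frame 3 starts at roll index 4: roll=10 (strike), consumes 1 roll
Frame 4 starts at roll index 5: rolls=4,3 (sum=7), consumes 2 rolls
Frame 5 starts at roll index 7: rolls=3,7 (sum=10), consumes 2 rolls
Frame 6 starts at roll index 9: rolls=3,3 (sum=6), consumes 2 rolls
Frame 7 starts at roll index 11: roll=10 (strike), consumes 1 roll
Frame 8 starts at roll index 12: rolls=2,0 (sum=2), consumes 2 rolls
Frame 9 starts at roll index 14: rolls=9,0 (sum=9), consumes 2 rolls
Frame 10 starts at roll index 16: 2 remaining rolls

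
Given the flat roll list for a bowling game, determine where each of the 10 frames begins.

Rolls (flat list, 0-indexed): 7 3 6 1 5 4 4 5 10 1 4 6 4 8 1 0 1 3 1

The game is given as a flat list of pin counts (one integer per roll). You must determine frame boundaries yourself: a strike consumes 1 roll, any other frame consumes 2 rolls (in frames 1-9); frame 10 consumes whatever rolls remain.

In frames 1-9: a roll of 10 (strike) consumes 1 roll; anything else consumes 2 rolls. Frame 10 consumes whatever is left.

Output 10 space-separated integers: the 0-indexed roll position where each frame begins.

Frame 1 starts at roll index 0: rolls=7,3 (sum=10), consumes 2 rolls
Frame 2 starts at roll index 2: rolls=6,1 (sum=7), consumes 2 rolls
Frame 3 starts at roll index 4: rolls=5,4 (sum=9), consumes 2 rolls
Frame 4 starts at roll index 6: rolls=4,5 (sum=9), consumes 2 rolls
Frame 5 starts at roll index 8: roll=10 (strike), consumes 1 roll
Frame 6 starts at roll index 9: rolls=1,4 (sum=5), consumes 2 rolls
Frame 7 starts at roll index 11: rolls=6,4 (sum=10), consumes 2 rolls
Frame 8 starts at roll index 13: rolls=8,1 (sum=9), consumes 2 rolls
Frame 9 starts at roll index 15: rolls=0,1 (sum=1), consumes 2 rolls
Frame 10 starts at roll index 17: 2 remaining rolls

Answer: 0 2 4 6 8 9 11 13 15 17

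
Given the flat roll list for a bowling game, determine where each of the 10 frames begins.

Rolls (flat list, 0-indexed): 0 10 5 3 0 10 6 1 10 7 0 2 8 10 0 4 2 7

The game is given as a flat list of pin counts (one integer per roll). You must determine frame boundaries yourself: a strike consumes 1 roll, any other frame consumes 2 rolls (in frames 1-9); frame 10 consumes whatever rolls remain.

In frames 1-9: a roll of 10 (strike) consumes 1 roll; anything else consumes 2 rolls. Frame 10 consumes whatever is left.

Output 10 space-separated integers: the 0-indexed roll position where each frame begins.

Frame 1 starts at roll index 0: rolls=0,10 (sum=10), consumes 2 rolls
Frame 2 starts at roll index 2: rolls=5,3 (sum=8), consumes 2 rolls
Frame 3 starts at roll index 4: rolls=0,10 (sum=10), consumes 2 rolls
Frame 4 starts at roll index 6: rolls=6,1 (sum=7), consumes 2 rolls
Frame 5 starts at roll index 8: roll=10 (strike), consumes 1 roll
Frame 6 starts at roll index 9: rolls=7,0 (sum=7), consumes 2 rolls
Frame 7 starts at roll index 11: rolls=2,8 (sum=10), consumes 2 rolls
Frame 8 starts at roll index 13: roll=10 (strike), consumes 1 roll
Frame 9 starts at roll index 14: rolls=0,4 (sum=4), consumes 2 rolls
Frame 10 starts at roll index 16: 2 remaining rolls

Answer: 0 2 4 6 8 9 11 13 14 16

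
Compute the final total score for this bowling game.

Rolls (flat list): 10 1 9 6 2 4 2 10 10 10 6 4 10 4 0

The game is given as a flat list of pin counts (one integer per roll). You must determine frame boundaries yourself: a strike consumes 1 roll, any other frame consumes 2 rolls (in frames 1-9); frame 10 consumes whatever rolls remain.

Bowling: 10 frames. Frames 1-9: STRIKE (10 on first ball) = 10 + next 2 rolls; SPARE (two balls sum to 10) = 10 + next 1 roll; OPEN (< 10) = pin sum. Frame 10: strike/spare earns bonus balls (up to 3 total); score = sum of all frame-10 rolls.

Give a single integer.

Answer: 164

Derivation:
Frame 1: STRIKE. 10 + next two rolls (1+9) = 20. Cumulative: 20
Frame 2: SPARE (1+9=10). 10 + next roll (6) = 16. Cumulative: 36
Frame 3: OPEN (6+2=8). Cumulative: 44
Frame 4: OPEN (4+2=6). Cumulative: 50
Frame 5: STRIKE. 10 + next two rolls (10+10) = 30. Cumulative: 80
Frame 6: STRIKE. 10 + next two rolls (10+6) = 26. Cumulative: 106
Frame 7: STRIKE. 10 + next two rolls (6+4) = 20. Cumulative: 126
Frame 8: SPARE (6+4=10). 10 + next roll (10) = 20. Cumulative: 146
Frame 9: STRIKE. 10 + next two rolls (4+0) = 14. Cumulative: 160
Frame 10: OPEN. Sum of all frame-10 rolls (4+0) = 4. Cumulative: 164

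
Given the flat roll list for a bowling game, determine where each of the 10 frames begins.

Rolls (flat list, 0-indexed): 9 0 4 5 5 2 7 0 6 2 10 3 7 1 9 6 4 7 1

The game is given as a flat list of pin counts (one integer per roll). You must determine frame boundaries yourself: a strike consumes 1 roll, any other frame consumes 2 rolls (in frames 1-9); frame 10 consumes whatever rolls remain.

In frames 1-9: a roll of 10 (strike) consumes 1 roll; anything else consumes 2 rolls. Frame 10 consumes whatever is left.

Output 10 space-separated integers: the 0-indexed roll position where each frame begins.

Frame 1 starts at roll index 0: rolls=9,0 (sum=9), consumes 2 rolls
Frame 2 starts at roll index 2: rolls=4,5 (sum=9), consumes 2 rolls
Frame 3 starts at roll index 4: rolls=5,2 (sum=7), consumes 2 rolls
Frame 4 starts at roll index 6: rolls=7,0 (sum=7), consumes 2 rolls
Frame 5 starts at roll index 8: rolls=6,2 (sum=8), consumes 2 rolls
Frame 6 starts at roll index 10: roll=10 (strike), consumes 1 roll
Frame 7 starts at roll index 11: rolls=3,7 (sum=10), consumes 2 rolls
Frame 8 starts at roll index 13: rolls=1,9 (sum=10), consumes 2 rolls
Frame 9 starts at roll index 15: rolls=6,4 (sum=10), consumes 2 rolls
Frame 10 starts at roll index 17: 2 remaining rolls

Answer: 0 2 4 6 8 10 11 13 15 17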